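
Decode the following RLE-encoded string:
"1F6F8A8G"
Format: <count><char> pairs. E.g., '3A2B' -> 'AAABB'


Expanding each <count><char> pair:
  1F -> 'F'
  6F -> 'FFFFFF'
  8A -> 'AAAAAAAA'
  8G -> 'GGGGGGGG'

Decoded = FFFFFFFAAAAAAAAGGGGGGGG


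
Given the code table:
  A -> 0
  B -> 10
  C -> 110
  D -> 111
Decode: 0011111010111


Decoding:
0 -> A
0 -> A
111 -> D
110 -> C
10 -> B
111 -> D


Result: AADCBD


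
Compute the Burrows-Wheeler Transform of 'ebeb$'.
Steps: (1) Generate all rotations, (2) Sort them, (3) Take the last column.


Rotations (sorted):
  0: $ebeb -> last char: b
  1: b$ebe -> last char: e
  2: beb$e -> last char: e
  3: eb$eb -> last char: b
  4: ebeb$ -> last char: $


BWT = beeb$


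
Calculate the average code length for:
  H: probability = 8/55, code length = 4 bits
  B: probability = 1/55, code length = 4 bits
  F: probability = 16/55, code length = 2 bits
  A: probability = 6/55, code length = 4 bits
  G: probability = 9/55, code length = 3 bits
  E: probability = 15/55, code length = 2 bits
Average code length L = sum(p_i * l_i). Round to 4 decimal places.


Weighted contributions p_i * l_i:
  H: (8/55) * 4 = 32/55
  B: (1/55) * 4 = 4/55
  F: (16/55) * 2 = 32/55
  A: (6/55) * 4 = 24/55
  G: (9/55) * 3 = 27/55
  E: (15/55) * 2 = 30/55
Sum = (32 + 4 + 32 + 24 + 27 + 30)/55 = 149/55

L = 149/55 = 2.7091 bits/symbol


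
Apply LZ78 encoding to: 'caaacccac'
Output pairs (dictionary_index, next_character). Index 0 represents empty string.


LZ78 encoding steps:
Dictionary: {0: ''}
Step 1: w='' (idx 0), next='c' -> output (0, 'c'), add 'c' as idx 1
Step 2: w='' (idx 0), next='a' -> output (0, 'a'), add 'a' as idx 2
Step 3: w='a' (idx 2), next='a' -> output (2, 'a'), add 'aa' as idx 3
Step 4: w='c' (idx 1), next='c' -> output (1, 'c'), add 'cc' as idx 4
Step 5: w='c' (idx 1), next='a' -> output (1, 'a'), add 'ca' as idx 5
Step 6: w='c' (idx 1), end of input -> output (1, '')


Encoded: [(0, 'c'), (0, 'a'), (2, 'a'), (1, 'c'), (1, 'a'), (1, '')]


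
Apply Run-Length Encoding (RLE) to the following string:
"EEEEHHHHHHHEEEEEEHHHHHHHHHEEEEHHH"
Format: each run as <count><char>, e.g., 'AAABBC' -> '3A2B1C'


Scanning runs left to right:
  i=0: run of 'E' x 4 -> '4E'
  i=4: run of 'H' x 7 -> '7H'
  i=11: run of 'E' x 6 -> '6E'
  i=17: run of 'H' x 9 -> '9H'
  i=26: run of 'E' x 4 -> '4E'
  i=30: run of 'H' x 3 -> '3H'

RLE = 4E7H6E9H4E3H


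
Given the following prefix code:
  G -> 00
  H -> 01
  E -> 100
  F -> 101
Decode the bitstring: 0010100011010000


Decoding step by step:
Bits 00 -> G
Bits 101 -> F
Bits 00 -> G
Bits 01 -> H
Bits 101 -> F
Bits 00 -> G
Bits 00 -> G


Decoded message: GFGHFGG


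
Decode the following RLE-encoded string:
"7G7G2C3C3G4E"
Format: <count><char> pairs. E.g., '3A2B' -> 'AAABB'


Expanding each <count><char> pair:
  7G -> 'GGGGGGG'
  7G -> 'GGGGGGG'
  2C -> 'CC'
  3C -> 'CCC'
  3G -> 'GGG'
  4E -> 'EEEE'

Decoded = GGGGGGGGGGGGGGCCCCCGGGEEEE


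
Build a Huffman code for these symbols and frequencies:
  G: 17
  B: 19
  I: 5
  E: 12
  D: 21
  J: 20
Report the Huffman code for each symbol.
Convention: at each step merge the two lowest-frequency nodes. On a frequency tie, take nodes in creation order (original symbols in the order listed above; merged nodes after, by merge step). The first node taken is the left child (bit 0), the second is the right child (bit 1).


Huffman tree construction:
Step 1: Merge I(5) + E(12) = 17
Step 2: Merge G(17) + (I+E)(17) = 34
Step 3: Merge B(19) + J(20) = 39
Step 4: Merge D(21) + (G+(I+E))(34) = 55
Step 5: Merge (B+J)(39) + (D+(G+(I+E)))(55) = 94
Read each symbol's code off the tree from the root (left child = 0, right child = 1).

Codes:
  G: 110 (length 3)
  B: 00 (length 2)
  I: 1110 (length 4)
  E: 1111 (length 4)
  D: 10 (length 2)
  J: 01 (length 2)
Average code length: 239/94 = 2.5426 bits/symbol


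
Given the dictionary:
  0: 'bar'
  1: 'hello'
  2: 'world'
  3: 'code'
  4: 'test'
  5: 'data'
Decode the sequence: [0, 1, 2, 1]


Look up each index in the dictionary:
  0 -> 'bar'
  1 -> 'hello'
  2 -> 'world'
  1 -> 'hello'

Decoded: "bar hello world hello"


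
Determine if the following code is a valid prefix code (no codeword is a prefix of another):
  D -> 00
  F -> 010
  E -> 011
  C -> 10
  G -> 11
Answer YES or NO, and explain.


Checking each pair (does one codeword prefix another?):
  D='00' vs F='010': no prefix
  D='00' vs E='011': no prefix
  D='00' vs C='10': no prefix
  D='00' vs G='11': no prefix
  F='010' vs D='00': no prefix
  F='010' vs E='011': no prefix
  F='010' vs C='10': no prefix
  F='010' vs G='11': no prefix
  E='011' vs D='00': no prefix
  E='011' vs F='010': no prefix
  E='011' vs C='10': no prefix
  E='011' vs G='11': no prefix
  C='10' vs D='00': no prefix
  C='10' vs F='010': no prefix
  C='10' vs E='011': no prefix
  C='10' vs G='11': no prefix
  G='11' vs D='00': no prefix
  G='11' vs F='010': no prefix
  G='11' vs E='011': no prefix
  G='11' vs C='10': no prefix
No violation found over all pairs.

YES -- this is a valid prefix code. No codeword is a prefix of any other codeword.


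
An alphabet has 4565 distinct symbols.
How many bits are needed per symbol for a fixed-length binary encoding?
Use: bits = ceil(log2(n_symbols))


log2(4565) = 12.1564
Bracket: 2^12 = 4096 < 4565 <= 2^13 = 8192
So ceil(log2(4565)) = 13

bits = ceil(log2(4565)) = ceil(12.1564) = 13 bits


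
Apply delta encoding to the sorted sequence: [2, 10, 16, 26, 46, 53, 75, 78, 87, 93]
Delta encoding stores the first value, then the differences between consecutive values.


First value: 2
Deltas:
  10 - 2 = 8
  16 - 10 = 6
  26 - 16 = 10
  46 - 26 = 20
  53 - 46 = 7
  75 - 53 = 22
  78 - 75 = 3
  87 - 78 = 9
  93 - 87 = 6


Delta encoded: [2, 8, 6, 10, 20, 7, 22, 3, 9, 6]


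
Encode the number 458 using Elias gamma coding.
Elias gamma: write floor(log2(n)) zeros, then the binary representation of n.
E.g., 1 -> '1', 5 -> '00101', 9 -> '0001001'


num_bits = floor(log2(458)) + 1 = 9
leading_zeros = num_bits - 1 = 8
binary(458) = 111001010

Elias gamma(458) = '00000000' + '111001010' = 00000000111001010 (17 bits)


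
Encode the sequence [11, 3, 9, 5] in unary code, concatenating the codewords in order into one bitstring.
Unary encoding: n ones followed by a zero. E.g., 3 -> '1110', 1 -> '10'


Encode each number as n ones followed by a terminating 0:
  11 -> 111111111110 (12 bits)
  3 -> 1110 (4 bits)
  9 -> 1111111110 (10 bits)
  5 -> 111110 (6 bits)
Total length = 12 + 4 + 10 + 6 = 32 bits.

Unary([11, 3, 9, 5]) = 11111111111011101111111110111110 (32 bits)


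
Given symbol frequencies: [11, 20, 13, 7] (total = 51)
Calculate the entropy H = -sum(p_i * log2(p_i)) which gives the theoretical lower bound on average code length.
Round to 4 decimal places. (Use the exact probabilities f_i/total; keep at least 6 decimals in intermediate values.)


Per-symbol terms -p_i * log2(p_i) with p_i = f_i/51:
  p = 11/51 = 0.215686: log2(p) = -2.212994, -p*log2(p) = 0.477312
  p = 20/51 = 0.392157: log2(p) = -1.350497, -p*log2(p) = 0.529607
  p = 13/51 = 0.254902: log2(p) = -1.971986, -p*log2(p) = 0.502663
  p = 7/51 = 0.137255: log2(p) = -2.865070, -p*log2(p) = 0.393245
H = 0.477312 + 0.529607 + 0.502663 + 0.393245 = 1.902827

H = 1.9028 bits/symbol


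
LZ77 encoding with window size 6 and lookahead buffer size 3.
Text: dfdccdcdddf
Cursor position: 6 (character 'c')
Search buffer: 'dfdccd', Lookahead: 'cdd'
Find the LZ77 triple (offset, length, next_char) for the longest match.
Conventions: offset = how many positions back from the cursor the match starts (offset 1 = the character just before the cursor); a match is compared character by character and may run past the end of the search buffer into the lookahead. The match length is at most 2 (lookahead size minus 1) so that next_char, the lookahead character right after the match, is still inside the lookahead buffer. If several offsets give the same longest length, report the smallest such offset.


Try each offset into the search buffer:
  offset=1 (pos 5, char 'd'): match length 0
  offset=2 (pos 4, char 'c'): match length 2
  offset=3 (pos 3, char 'c'): match length 1
  offset=4 (pos 2, char 'd'): match length 0
  offset=5 (pos 1, char 'f'): match length 0
  offset=6 (pos 0, char 'd'): match length 0
Longest match has length 2 at offset 2.
next_char = character at position 6 + 2 = 8 -> 'd'

Best match: offset=2, length=2 (matching 'cd' starting at position 4)
LZ77 triple: (2, 2, 'd')


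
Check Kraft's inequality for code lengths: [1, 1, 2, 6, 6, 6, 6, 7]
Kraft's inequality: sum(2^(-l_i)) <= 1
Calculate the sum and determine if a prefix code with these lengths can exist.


Sum = 2^(-1) + 2^(-1) + 2^(-2) + 2^(-6) + 2^(-6) + 2^(-6) + 2^(-6) + 2^(-7)
    = 0.5 + 0.5 + 0.25 + 0.015625 + 0.015625 + 0.015625 + 0.015625 + 0.0078125
    = 169/128 = 1.3203125
Since 1.3203125 > 1, Kraft's inequality is NOT satisfied.
A prefix code with these lengths CANNOT exist.

Kraft sum = 1.3203125. Not satisfied.


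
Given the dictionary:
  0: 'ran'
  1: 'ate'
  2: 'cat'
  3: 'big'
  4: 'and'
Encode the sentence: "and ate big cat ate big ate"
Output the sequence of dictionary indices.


Look up each word in the dictionary:
  'and' -> 4
  'ate' -> 1
  'big' -> 3
  'cat' -> 2
  'ate' -> 1
  'big' -> 3
  'ate' -> 1

Encoded: [4, 1, 3, 2, 1, 3, 1]


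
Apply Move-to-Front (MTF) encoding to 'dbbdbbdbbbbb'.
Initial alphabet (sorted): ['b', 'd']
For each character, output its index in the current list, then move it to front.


MTF encoding:
'd': index 1 in ['b', 'd'] -> ['d', 'b']
'b': index 1 in ['d', 'b'] -> ['b', 'd']
'b': index 0 in ['b', 'd'] -> ['b', 'd']
'd': index 1 in ['b', 'd'] -> ['d', 'b']
'b': index 1 in ['d', 'b'] -> ['b', 'd']
'b': index 0 in ['b', 'd'] -> ['b', 'd']
'd': index 1 in ['b', 'd'] -> ['d', 'b']
'b': index 1 in ['d', 'b'] -> ['b', 'd']
'b': index 0 in ['b', 'd'] -> ['b', 'd']
'b': index 0 in ['b', 'd'] -> ['b', 'd']
'b': index 0 in ['b', 'd'] -> ['b', 'd']
'b': index 0 in ['b', 'd'] -> ['b', 'd']


Output: [1, 1, 0, 1, 1, 0, 1, 1, 0, 0, 0, 0]


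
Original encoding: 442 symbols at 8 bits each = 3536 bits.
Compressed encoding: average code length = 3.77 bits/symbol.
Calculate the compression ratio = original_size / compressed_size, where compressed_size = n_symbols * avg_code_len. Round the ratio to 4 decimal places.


original_size = n_symbols * orig_bits = 442 * 8 = 3536 bits
compressed_size = n_symbols * avg_code_len = 442 * 3.77 = 1666.34 bits
ratio = original_size / compressed_size = 3536 / 1666.34 = 2.122

Compression ratio = 2.122


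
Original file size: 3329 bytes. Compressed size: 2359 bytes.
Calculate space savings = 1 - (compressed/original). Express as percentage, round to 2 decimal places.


ratio = compressed/original = 2359/3329 = 0.708621
savings = 1 - ratio = 1 - 0.708621 = 0.291379
as a percentage: 0.291379 * 100 = 29.14%

Space savings = 1 - 2359/3329 = 29.14%


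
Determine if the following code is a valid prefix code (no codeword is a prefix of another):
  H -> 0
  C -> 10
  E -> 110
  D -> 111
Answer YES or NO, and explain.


Checking each pair (does one codeword prefix another?):
  H='0' vs C='10': no prefix
  H='0' vs E='110': no prefix
  H='0' vs D='111': no prefix
  C='10' vs H='0': no prefix
  C='10' vs E='110': no prefix
  C='10' vs D='111': no prefix
  E='110' vs H='0': no prefix
  E='110' vs C='10': no prefix
  E='110' vs D='111': no prefix
  D='111' vs H='0': no prefix
  D='111' vs C='10': no prefix
  D='111' vs E='110': no prefix
No violation found over all pairs.

YES -- this is a valid prefix code. No codeword is a prefix of any other codeword.


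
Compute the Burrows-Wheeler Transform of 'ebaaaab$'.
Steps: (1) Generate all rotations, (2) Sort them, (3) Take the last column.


Rotations (sorted):
  0: $ebaaaab -> last char: b
  1: aaaab$eb -> last char: b
  2: aaab$eba -> last char: a
  3: aab$ebaa -> last char: a
  4: ab$ebaaa -> last char: a
  5: b$ebaaaa -> last char: a
  6: baaaab$e -> last char: e
  7: ebaaaab$ -> last char: $


BWT = bbaaaae$


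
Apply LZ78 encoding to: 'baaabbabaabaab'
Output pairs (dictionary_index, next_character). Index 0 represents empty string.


LZ78 encoding steps:
Dictionary: {0: ''}
Step 1: w='' (idx 0), next='b' -> output (0, 'b'), add 'b' as idx 1
Step 2: w='' (idx 0), next='a' -> output (0, 'a'), add 'a' as idx 2
Step 3: w='a' (idx 2), next='a' -> output (2, 'a'), add 'aa' as idx 3
Step 4: w='b' (idx 1), next='b' -> output (1, 'b'), add 'bb' as idx 4
Step 5: w='a' (idx 2), next='b' -> output (2, 'b'), add 'ab' as idx 5
Step 6: w='aa' (idx 3), next='b' -> output (3, 'b'), add 'aab' as idx 6
Step 7: w='aab' (idx 6), end of input -> output (6, '')


Encoded: [(0, 'b'), (0, 'a'), (2, 'a'), (1, 'b'), (2, 'b'), (3, 'b'), (6, '')]


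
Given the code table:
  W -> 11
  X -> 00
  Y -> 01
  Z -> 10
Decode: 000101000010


Decoding:
00 -> X
01 -> Y
01 -> Y
00 -> X
00 -> X
10 -> Z


Result: XYYXXZ


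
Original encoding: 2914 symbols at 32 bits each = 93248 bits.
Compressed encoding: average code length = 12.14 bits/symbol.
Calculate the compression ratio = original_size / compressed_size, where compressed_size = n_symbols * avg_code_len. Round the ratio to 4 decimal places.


original_size = n_symbols * orig_bits = 2914 * 32 = 93248 bits
compressed_size = n_symbols * avg_code_len = 2914 * 12.14 = 35375.96 bits
ratio = original_size / compressed_size = 93248 / 35375.96 = 2.6359

Compression ratio = 2.6359


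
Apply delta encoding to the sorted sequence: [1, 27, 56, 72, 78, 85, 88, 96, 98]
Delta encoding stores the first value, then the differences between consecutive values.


First value: 1
Deltas:
  27 - 1 = 26
  56 - 27 = 29
  72 - 56 = 16
  78 - 72 = 6
  85 - 78 = 7
  88 - 85 = 3
  96 - 88 = 8
  98 - 96 = 2


Delta encoded: [1, 26, 29, 16, 6, 7, 3, 8, 2]


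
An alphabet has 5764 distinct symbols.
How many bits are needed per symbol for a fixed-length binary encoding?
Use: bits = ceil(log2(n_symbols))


log2(5764) = 12.4929
Bracket: 2^12 = 4096 < 5764 <= 2^13 = 8192
So ceil(log2(5764)) = 13

bits = ceil(log2(5764)) = ceil(12.4929) = 13 bits


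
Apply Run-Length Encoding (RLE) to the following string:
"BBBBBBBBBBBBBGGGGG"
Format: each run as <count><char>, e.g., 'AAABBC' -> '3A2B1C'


Scanning runs left to right:
  i=0: run of 'B' x 13 -> '13B'
  i=13: run of 'G' x 5 -> '5G'

RLE = 13B5G


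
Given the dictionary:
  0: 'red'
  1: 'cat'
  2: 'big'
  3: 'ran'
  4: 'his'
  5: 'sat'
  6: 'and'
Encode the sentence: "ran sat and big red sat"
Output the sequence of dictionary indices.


Look up each word in the dictionary:
  'ran' -> 3
  'sat' -> 5
  'and' -> 6
  'big' -> 2
  'red' -> 0
  'sat' -> 5

Encoded: [3, 5, 6, 2, 0, 5]


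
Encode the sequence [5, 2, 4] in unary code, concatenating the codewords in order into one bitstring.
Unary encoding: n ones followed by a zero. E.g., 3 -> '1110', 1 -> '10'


Encode each number as n ones followed by a terminating 0:
  5 -> 111110 (6 bits)
  2 -> 110 (3 bits)
  4 -> 11110 (5 bits)
Total length = 6 + 3 + 5 = 14 bits.

Unary([5, 2, 4]) = 11111011011110 (14 bits)


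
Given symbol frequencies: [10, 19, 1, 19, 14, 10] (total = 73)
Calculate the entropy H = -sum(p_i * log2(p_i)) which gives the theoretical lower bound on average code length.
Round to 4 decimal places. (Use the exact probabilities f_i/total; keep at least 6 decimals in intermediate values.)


Per-symbol terms -p_i * log2(p_i) with p_i = f_i/73:
  p = 10/73 = 0.136986: log2(p) = -2.867896, -p*log2(p) = 0.392863
  p = 19/73 = 0.260274: log2(p) = -1.941897, -p*log2(p) = 0.505425
  p = 1/73 = 0.013699: log2(p) = -6.189825, -p*log2(p) = 0.084792
  p = 19/73 = 0.260274: log2(p) = -1.941897, -p*log2(p) = 0.505425
  p = 14/73 = 0.191781: log2(p) = -2.382470, -p*log2(p) = 0.456912
  p = 10/73 = 0.136986: log2(p) = -2.867896, -p*log2(p) = 0.392863
H = 0.392863 + 0.505425 + 0.084792 + 0.505425 + 0.456912 + 0.392863 = 2.338280

H = 2.3383 bits/symbol


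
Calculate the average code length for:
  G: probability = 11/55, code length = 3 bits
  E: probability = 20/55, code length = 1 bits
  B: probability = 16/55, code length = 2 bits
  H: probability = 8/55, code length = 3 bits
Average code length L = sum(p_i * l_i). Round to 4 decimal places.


Weighted contributions p_i * l_i:
  G: (11/55) * 3 = 33/55
  E: (20/55) * 1 = 20/55
  B: (16/55) * 2 = 32/55
  H: (8/55) * 3 = 24/55
Sum = (33 + 20 + 32 + 24)/55 = 109/55

L = 109/55 = 1.9818 bits/symbol


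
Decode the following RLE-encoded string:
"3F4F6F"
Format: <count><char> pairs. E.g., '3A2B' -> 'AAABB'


Expanding each <count><char> pair:
  3F -> 'FFF'
  4F -> 'FFFF'
  6F -> 'FFFFFF'

Decoded = FFFFFFFFFFFFF


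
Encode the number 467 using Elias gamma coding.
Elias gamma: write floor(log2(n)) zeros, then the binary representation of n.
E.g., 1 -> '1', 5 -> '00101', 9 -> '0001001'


num_bits = floor(log2(467)) + 1 = 9
leading_zeros = num_bits - 1 = 8
binary(467) = 111010011

Elias gamma(467) = '00000000' + '111010011' = 00000000111010011 (17 bits)


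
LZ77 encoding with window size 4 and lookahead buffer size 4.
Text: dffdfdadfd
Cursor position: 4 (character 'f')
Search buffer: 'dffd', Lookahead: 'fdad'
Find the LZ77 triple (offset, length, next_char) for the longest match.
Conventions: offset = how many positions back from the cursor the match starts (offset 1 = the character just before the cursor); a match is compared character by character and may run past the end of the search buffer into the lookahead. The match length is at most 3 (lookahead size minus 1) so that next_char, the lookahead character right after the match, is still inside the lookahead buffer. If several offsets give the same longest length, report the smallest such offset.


Try each offset into the search buffer:
  offset=1 (pos 3, char 'd'): match length 0
  offset=2 (pos 2, char 'f'): match length 2
  offset=3 (pos 1, char 'f'): match length 1
  offset=4 (pos 0, char 'd'): match length 0
Longest match has length 2 at offset 2.
next_char = character at position 4 + 2 = 6 -> 'a'

Best match: offset=2, length=2 (matching 'fd' starting at position 2)
LZ77 triple: (2, 2, 'a')


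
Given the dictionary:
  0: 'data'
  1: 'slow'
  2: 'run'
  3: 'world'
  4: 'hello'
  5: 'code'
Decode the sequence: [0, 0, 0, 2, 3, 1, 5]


Look up each index in the dictionary:
  0 -> 'data'
  0 -> 'data'
  0 -> 'data'
  2 -> 'run'
  3 -> 'world'
  1 -> 'slow'
  5 -> 'code'

Decoded: "data data data run world slow code"


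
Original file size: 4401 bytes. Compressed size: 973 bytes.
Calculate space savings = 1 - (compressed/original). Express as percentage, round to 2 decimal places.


ratio = compressed/original = 973/4401 = 0.221086
savings = 1 - ratio = 1 - 0.221086 = 0.778914
as a percentage: 0.778914 * 100 = 77.89%

Space savings = 1 - 973/4401 = 77.89%


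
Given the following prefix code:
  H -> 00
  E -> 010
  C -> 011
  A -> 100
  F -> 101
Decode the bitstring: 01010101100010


Decoding step by step:
Bits 010 -> E
Bits 101 -> F
Bits 011 -> C
Bits 00 -> H
Bits 010 -> E


Decoded message: EFCHE


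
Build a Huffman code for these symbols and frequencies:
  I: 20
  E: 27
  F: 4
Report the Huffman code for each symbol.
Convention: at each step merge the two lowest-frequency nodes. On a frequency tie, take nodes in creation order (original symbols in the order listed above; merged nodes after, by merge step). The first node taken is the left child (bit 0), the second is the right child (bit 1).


Huffman tree construction:
Step 1: Merge F(4) + I(20) = 24
Step 2: Merge (F+I)(24) + E(27) = 51
Read each symbol's code off the tree from the root (left child = 0, right child = 1).

Codes:
  I: 01 (length 2)
  E: 1 (length 1)
  F: 00 (length 2)
Average code length: 75/51 = 1.4706 bits/symbol


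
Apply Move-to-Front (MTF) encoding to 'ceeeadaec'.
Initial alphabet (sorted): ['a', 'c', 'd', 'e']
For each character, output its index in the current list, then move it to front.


MTF encoding:
'c': index 1 in ['a', 'c', 'd', 'e'] -> ['c', 'a', 'd', 'e']
'e': index 3 in ['c', 'a', 'd', 'e'] -> ['e', 'c', 'a', 'd']
'e': index 0 in ['e', 'c', 'a', 'd'] -> ['e', 'c', 'a', 'd']
'e': index 0 in ['e', 'c', 'a', 'd'] -> ['e', 'c', 'a', 'd']
'a': index 2 in ['e', 'c', 'a', 'd'] -> ['a', 'e', 'c', 'd']
'd': index 3 in ['a', 'e', 'c', 'd'] -> ['d', 'a', 'e', 'c']
'a': index 1 in ['d', 'a', 'e', 'c'] -> ['a', 'd', 'e', 'c']
'e': index 2 in ['a', 'd', 'e', 'c'] -> ['e', 'a', 'd', 'c']
'c': index 3 in ['e', 'a', 'd', 'c'] -> ['c', 'e', 'a', 'd']


Output: [1, 3, 0, 0, 2, 3, 1, 2, 3]


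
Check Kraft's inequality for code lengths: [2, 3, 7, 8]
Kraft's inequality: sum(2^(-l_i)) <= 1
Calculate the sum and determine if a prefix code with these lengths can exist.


Sum = 2^(-2) + 2^(-3) + 2^(-7) + 2^(-8)
    = 0.25 + 0.125 + 0.0078125 + 0.00390625
    = 99/256 = 0.38671875
Since 0.38671875 <= 1, Kraft's inequality IS satisfied.
A prefix code with these lengths CAN exist.

Kraft sum = 0.38671875. Satisfied.


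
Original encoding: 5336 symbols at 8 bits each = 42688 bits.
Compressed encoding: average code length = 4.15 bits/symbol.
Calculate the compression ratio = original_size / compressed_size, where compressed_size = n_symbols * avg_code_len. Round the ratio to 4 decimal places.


original_size = n_symbols * orig_bits = 5336 * 8 = 42688 bits
compressed_size = n_symbols * avg_code_len = 5336 * 4.15 = 22144.4 bits
ratio = original_size / compressed_size = 42688 / 22144.4 = 1.9277

Compression ratio = 1.9277


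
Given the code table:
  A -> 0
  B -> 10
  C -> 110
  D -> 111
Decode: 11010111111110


Decoding:
110 -> C
10 -> B
111 -> D
111 -> D
110 -> C


Result: CBDDC


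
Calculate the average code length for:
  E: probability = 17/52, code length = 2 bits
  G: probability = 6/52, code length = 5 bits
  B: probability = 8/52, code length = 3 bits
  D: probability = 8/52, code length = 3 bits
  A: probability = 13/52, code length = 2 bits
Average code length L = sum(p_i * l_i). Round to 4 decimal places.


Weighted contributions p_i * l_i:
  E: (17/52) * 2 = 34/52
  G: (6/52) * 5 = 30/52
  B: (8/52) * 3 = 24/52
  D: (8/52) * 3 = 24/52
  A: (13/52) * 2 = 26/52
Sum = (34 + 30 + 24 + 24 + 26)/52 = 138/52

L = 138/52 = 2.6538 bits/symbol


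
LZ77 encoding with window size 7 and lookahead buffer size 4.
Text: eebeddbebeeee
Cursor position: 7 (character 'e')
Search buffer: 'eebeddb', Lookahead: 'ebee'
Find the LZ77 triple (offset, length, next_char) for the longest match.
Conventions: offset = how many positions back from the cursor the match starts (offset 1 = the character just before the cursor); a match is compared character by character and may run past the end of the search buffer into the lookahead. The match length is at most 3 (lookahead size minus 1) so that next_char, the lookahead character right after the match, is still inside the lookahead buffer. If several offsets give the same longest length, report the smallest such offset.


Try each offset into the search buffer:
  offset=1 (pos 6, char 'b'): match length 0
  offset=2 (pos 5, char 'd'): match length 0
  offset=3 (pos 4, char 'd'): match length 0
  offset=4 (pos 3, char 'e'): match length 1
  offset=5 (pos 2, char 'b'): match length 0
  offset=6 (pos 1, char 'e'): match length 3
  offset=7 (pos 0, char 'e'): match length 1
Longest match has length 3 at offset 6.
next_char = character at position 7 + 3 = 10 -> 'e'

Best match: offset=6, length=3 (matching 'ebe' starting at position 1)
LZ77 triple: (6, 3, 'e')


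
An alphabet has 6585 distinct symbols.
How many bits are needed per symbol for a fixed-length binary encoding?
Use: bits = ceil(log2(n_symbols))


log2(6585) = 12.685
Bracket: 2^12 = 4096 < 6585 <= 2^13 = 8192
So ceil(log2(6585)) = 13

bits = ceil(log2(6585)) = ceil(12.685) = 13 bits


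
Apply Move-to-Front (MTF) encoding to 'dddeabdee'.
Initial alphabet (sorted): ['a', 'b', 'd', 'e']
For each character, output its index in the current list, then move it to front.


MTF encoding:
'd': index 2 in ['a', 'b', 'd', 'e'] -> ['d', 'a', 'b', 'e']
'd': index 0 in ['d', 'a', 'b', 'e'] -> ['d', 'a', 'b', 'e']
'd': index 0 in ['d', 'a', 'b', 'e'] -> ['d', 'a', 'b', 'e']
'e': index 3 in ['d', 'a', 'b', 'e'] -> ['e', 'd', 'a', 'b']
'a': index 2 in ['e', 'd', 'a', 'b'] -> ['a', 'e', 'd', 'b']
'b': index 3 in ['a', 'e', 'd', 'b'] -> ['b', 'a', 'e', 'd']
'd': index 3 in ['b', 'a', 'e', 'd'] -> ['d', 'b', 'a', 'e']
'e': index 3 in ['d', 'b', 'a', 'e'] -> ['e', 'd', 'b', 'a']
'e': index 0 in ['e', 'd', 'b', 'a'] -> ['e', 'd', 'b', 'a']


Output: [2, 0, 0, 3, 2, 3, 3, 3, 0]


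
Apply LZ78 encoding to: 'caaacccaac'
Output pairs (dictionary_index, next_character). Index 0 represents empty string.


LZ78 encoding steps:
Dictionary: {0: ''}
Step 1: w='' (idx 0), next='c' -> output (0, 'c'), add 'c' as idx 1
Step 2: w='' (idx 0), next='a' -> output (0, 'a'), add 'a' as idx 2
Step 3: w='a' (idx 2), next='a' -> output (2, 'a'), add 'aa' as idx 3
Step 4: w='c' (idx 1), next='c' -> output (1, 'c'), add 'cc' as idx 4
Step 5: w='c' (idx 1), next='a' -> output (1, 'a'), add 'ca' as idx 5
Step 6: w='a' (idx 2), next='c' -> output (2, 'c'), add 'ac' as idx 6


Encoded: [(0, 'c'), (0, 'a'), (2, 'a'), (1, 'c'), (1, 'a'), (2, 'c')]


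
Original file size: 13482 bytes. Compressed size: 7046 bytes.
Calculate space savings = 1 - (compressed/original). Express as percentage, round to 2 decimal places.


ratio = compressed/original = 7046/13482 = 0.522623
savings = 1 - ratio = 1 - 0.522623 = 0.477377
as a percentage: 0.477377 * 100 = 47.74%

Space savings = 1 - 7046/13482 = 47.74%


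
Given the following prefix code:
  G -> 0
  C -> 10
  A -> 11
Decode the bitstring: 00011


Decoding step by step:
Bits 0 -> G
Bits 0 -> G
Bits 0 -> G
Bits 11 -> A


Decoded message: GGGA


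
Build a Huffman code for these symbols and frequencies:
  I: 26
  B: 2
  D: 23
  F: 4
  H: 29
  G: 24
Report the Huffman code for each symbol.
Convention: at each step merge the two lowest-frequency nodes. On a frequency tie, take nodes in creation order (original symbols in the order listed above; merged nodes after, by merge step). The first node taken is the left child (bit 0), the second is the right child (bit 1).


Huffman tree construction:
Step 1: Merge B(2) + F(4) = 6
Step 2: Merge (B+F)(6) + D(23) = 29
Step 3: Merge G(24) + I(26) = 50
Step 4: Merge H(29) + ((B+F)+D)(29) = 58
Step 5: Merge (G+I)(50) + (H+((B+F)+D))(58) = 108
Read each symbol's code off the tree from the root (left child = 0, right child = 1).

Codes:
  I: 01 (length 2)
  B: 1100 (length 4)
  D: 111 (length 3)
  F: 1101 (length 4)
  H: 10 (length 2)
  G: 00 (length 2)
Average code length: 251/108 = 2.3241 bits/symbol


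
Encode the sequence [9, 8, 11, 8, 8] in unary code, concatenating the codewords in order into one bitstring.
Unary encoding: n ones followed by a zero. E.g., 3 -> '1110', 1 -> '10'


Encode each number as n ones followed by a terminating 0:
  9 -> 1111111110 (10 bits)
  8 -> 111111110 (9 bits)
  11 -> 111111111110 (12 bits)
  8 -> 111111110 (9 bits)
  8 -> 111111110 (9 bits)
Total length = 10 + 9 + 12 + 9 + 9 = 49 bits.

Unary([9, 8, 11, 8, 8]) = 1111111110111111110111111111110111111110111111110 (49 bits)


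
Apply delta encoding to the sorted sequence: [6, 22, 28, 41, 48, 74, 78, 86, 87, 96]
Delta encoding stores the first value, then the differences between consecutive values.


First value: 6
Deltas:
  22 - 6 = 16
  28 - 22 = 6
  41 - 28 = 13
  48 - 41 = 7
  74 - 48 = 26
  78 - 74 = 4
  86 - 78 = 8
  87 - 86 = 1
  96 - 87 = 9


Delta encoded: [6, 16, 6, 13, 7, 26, 4, 8, 1, 9]


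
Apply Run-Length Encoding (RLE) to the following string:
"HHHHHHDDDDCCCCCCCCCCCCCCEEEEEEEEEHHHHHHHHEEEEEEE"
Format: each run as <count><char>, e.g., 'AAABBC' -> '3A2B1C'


Scanning runs left to right:
  i=0: run of 'H' x 6 -> '6H'
  i=6: run of 'D' x 4 -> '4D'
  i=10: run of 'C' x 14 -> '14C'
  i=24: run of 'E' x 9 -> '9E'
  i=33: run of 'H' x 8 -> '8H'
  i=41: run of 'E' x 7 -> '7E'

RLE = 6H4D14C9E8H7E


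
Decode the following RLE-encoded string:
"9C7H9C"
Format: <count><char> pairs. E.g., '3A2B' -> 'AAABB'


Expanding each <count><char> pair:
  9C -> 'CCCCCCCCC'
  7H -> 'HHHHHHH'
  9C -> 'CCCCCCCCC'

Decoded = CCCCCCCCCHHHHHHHCCCCCCCCC


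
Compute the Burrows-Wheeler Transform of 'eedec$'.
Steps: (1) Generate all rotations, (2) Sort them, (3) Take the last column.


Rotations (sorted):
  0: $eedec -> last char: c
  1: c$eede -> last char: e
  2: dec$ee -> last char: e
  3: ec$eed -> last char: d
  4: edec$e -> last char: e
  5: eedec$ -> last char: $


BWT = ceede$


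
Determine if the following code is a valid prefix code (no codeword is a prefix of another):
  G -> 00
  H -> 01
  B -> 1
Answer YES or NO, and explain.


Checking each pair (does one codeword prefix another?):
  G='00' vs H='01': no prefix
  G='00' vs B='1': no prefix
  H='01' vs G='00': no prefix
  H='01' vs B='1': no prefix
  B='1' vs G='00': no prefix
  B='1' vs H='01': no prefix
No violation found over all pairs.

YES -- this is a valid prefix code. No codeword is a prefix of any other codeword.


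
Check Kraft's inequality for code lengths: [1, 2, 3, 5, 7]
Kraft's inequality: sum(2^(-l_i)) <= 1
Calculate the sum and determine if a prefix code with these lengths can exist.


Sum = 2^(-1) + 2^(-2) + 2^(-3) + 2^(-5) + 2^(-7)
    = 0.5 + 0.25 + 0.125 + 0.03125 + 0.0078125
    = 117/128 = 0.9140625
Since 0.9140625 <= 1, Kraft's inequality IS satisfied.
A prefix code with these lengths CAN exist.

Kraft sum = 0.9140625. Satisfied.


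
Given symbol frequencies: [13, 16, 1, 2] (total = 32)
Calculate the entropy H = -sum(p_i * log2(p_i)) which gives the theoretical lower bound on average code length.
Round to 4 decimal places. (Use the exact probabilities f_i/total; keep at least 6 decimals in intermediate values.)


Per-symbol terms -p_i * log2(p_i) with p_i = f_i/32:
  p = 13/32 = 0.406250: log2(p) = -1.299560, -p*log2(p) = 0.527946
  p = 16/32 = 0.500000: log2(p) = -1.000000, -p*log2(p) = 0.500000
  p = 1/32 = 0.031250: log2(p) = -5.000000, -p*log2(p) = 0.156250
  p = 2/32 = 0.062500: log2(p) = -4.000000, -p*log2(p) = 0.250000
H = 0.527946 + 0.500000 + 0.156250 + 0.250000 = 1.434196

H = 1.4342 bits/symbol


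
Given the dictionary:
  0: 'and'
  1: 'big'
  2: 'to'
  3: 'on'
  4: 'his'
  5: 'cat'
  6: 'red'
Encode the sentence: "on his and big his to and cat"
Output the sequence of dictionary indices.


Look up each word in the dictionary:
  'on' -> 3
  'his' -> 4
  'and' -> 0
  'big' -> 1
  'his' -> 4
  'to' -> 2
  'and' -> 0
  'cat' -> 5

Encoded: [3, 4, 0, 1, 4, 2, 0, 5]


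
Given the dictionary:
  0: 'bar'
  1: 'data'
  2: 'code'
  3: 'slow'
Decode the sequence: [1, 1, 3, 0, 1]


Look up each index in the dictionary:
  1 -> 'data'
  1 -> 'data'
  3 -> 'slow'
  0 -> 'bar'
  1 -> 'data'

Decoded: "data data slow bar data"


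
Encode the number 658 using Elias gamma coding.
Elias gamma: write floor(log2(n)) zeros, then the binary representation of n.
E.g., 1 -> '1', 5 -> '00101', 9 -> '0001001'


num_bits = floor(log2(658)) + 1 = 10
leading_zeros = num_bits - 1 = 9
binary(658) = 1010010010

Elias gamma(658) = '000000000' + '1010010010' = 0000000001010010010 (19 bits)


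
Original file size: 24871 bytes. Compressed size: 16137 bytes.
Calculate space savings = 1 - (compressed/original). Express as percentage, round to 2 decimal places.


ratio = compressed/original = 16137/24871 = 0.648828
savings = 1 - ratio = 1 - 0.648828 = 0.351172
as a percentage: 0.351172 * 100 = 35.12%

Space savings = 1 - 16137/24871 = 35.12%


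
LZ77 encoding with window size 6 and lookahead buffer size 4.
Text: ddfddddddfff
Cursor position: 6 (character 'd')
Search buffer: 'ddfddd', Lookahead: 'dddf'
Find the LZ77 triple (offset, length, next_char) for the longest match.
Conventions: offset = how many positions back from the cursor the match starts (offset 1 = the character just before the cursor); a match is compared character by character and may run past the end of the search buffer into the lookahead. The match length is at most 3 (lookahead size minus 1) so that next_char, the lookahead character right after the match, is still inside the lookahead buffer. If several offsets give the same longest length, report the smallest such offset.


Try each offset into the search buffer:
  offset=1 (pos 5, char 'd'): match length 3
  offset=2 (pos 4, char 'd'): match length 3
  offset=3 (pos 3, char 'd'): match length 3
  offset=4 (pos 2, char 'f'): match length 0
  offset=5 (pos 1, char 'd'): match length 1
  offset=6 (pos 0, char 'd'): match length 2
Longest match has length 3, found at offsets 1, 2, 3; take the smallest, offset 1.
next_char = character at position 6 + 3 = 9 -> 'f'

Best match: offset=1, length=3 (matching 'ddd' starting at position 5)
LZ77 triple: (1, 3, 'f')


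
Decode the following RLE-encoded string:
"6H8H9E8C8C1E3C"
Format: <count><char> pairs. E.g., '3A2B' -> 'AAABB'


Expanding each <count><char> pair:
  6H -> 'HHHHHH'
  8H -> 'HHHHHHHH'
  9E -> 'EEEEEEEEE'
  8C -> 'CCCCCCCC'
  8C -> 'CCCCCCCC'
  1E -> 'E'
  3C -> 'CCC'

Decoded = HHHHHHHHHHHHHHEEEEEEEEECCCCCCCCCCCCCCCCECCC


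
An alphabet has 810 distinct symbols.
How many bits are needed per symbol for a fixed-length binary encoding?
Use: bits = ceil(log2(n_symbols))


log2(810) = 9.6618
Bracket: 2^9 = 512 < 810 <= 2^10 = 1024
So ceil(log2(810)) = 10

bits = ceil(log2(810)) = ceil(9.6618) = 10 bits


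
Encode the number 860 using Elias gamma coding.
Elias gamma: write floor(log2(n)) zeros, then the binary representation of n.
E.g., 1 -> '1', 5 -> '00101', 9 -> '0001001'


num_bits = floor(log2(860)) + 1 = 10
leading_zeros = num_bits - 1 = 9
binary(860) = 1101011100

Elias gamma(860) = '000000000' + '1101011100' = 0000000001101011100 (19 bits)


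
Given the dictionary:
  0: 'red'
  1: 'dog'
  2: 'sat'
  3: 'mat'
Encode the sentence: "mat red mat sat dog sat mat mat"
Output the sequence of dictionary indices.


Look up each word in the dictionary:
  'mat' -> 3
  'red' -> 0
  'mat' -> 3
  'sat' -> 2
  'dog' -> 1
  'sat' -> 2
  'mat' -> 3
  'mat' -> 3

Encoded: [3, 0, 3, 2, 1, 2, 3, 3]


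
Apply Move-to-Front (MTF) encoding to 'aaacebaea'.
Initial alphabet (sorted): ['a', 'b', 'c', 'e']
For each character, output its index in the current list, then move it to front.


MTF encoding:
'a': index 0 in ['a', 'b', 'c', 'e'] -> ['a', 'b', 'c', 'e']
'a': index 0 in ['a', 'b', 'c', 'e'] -> ['a', 'b', 'c', 'e']
'a': index 0 in ['a', 'b', 'c', 'e'] -> ['a', 'b', 'c', 'e']
'c': index 2 in ['a', 'b', 'c', 'e'] -> ['c', 'a', 'b', 'e']
'e': index 3 in ['c', 'a', 'b', 'e'] -> ['e', 'c', 'a', 'b']
'b': index 3 in ['e', 'c', 'a', 'b'] -> ['b', 'e', 'c', 'a']
'a': index 3 in ['b', 'e', 'c', 'a'] -> ['a', 'b', 'e', 'c']
'e': index 2 in ['a', 'b', 'e', 'c'] -> ['e', 'a', 'b', 'c']
'a': index 1 in ['e', 'a', 'b', 'c'] -> ['a', 'e', 'b', 'c']


Output: [0, 0, 0, 2, 3, 3, 3, 2, 1]


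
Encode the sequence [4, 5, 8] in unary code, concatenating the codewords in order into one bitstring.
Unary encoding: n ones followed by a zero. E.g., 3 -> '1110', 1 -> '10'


Encode each number as n ones followed by a terminating 0:
  4 -> 11110 (5 bits)
  5 -> 111110 (6 bits)
  8 -> 111111110 (9 bits)
Total length = 5 + 6 + 9 = 20 bits.

Unary([4, 5, 8]) = 11110111110111111110 (20 bits)


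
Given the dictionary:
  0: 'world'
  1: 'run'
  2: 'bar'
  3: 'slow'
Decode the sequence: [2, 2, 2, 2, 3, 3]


Look up each index in the dictionary:
  2 -> 'bar'
  2 -> 'bar'
  2 -> 'bar'
  2 -> 'bar'
  3 -> 'slow'
  3 -> 'slow'

Decoded: "bar bar bar bar slow slow"


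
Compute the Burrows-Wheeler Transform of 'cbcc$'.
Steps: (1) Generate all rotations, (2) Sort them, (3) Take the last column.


Rotations (sorted):
  0: $cbcc -> last char: c
  1: bcc$c -> last char: c
  2: c$cbc -> last char: c
  3: cbcc$ -> last char: $
  4: cc$cb -> last char: b


BWT = ccc$b


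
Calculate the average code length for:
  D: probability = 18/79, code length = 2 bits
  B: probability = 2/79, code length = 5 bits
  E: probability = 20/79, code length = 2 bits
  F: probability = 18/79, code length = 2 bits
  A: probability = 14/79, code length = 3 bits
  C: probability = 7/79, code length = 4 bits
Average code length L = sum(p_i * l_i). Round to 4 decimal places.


Weighted contributions p_i * l_i:
  D: (18/79) * 2 = 36/79
  B: (2/79) * 5 = 10/79
  E: (20/79) * 2 = 40/79
  F: (18/79) * 2 = 36/79
  A: (14/79) * 3 = 42/79
  C: (7/79) * 4 = 28/79
Sum = (36 + 10 + 40 + 36 + 42 + 28)/79 = 192/79

L = 192/79 = 2.4304 bits/symbol


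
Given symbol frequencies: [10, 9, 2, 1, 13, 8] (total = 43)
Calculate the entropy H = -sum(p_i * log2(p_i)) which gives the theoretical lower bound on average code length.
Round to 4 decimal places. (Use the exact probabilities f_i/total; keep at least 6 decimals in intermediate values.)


Per-symbol terms -p_i * log2(p_i) with p_i = f_i/43:
  p = 10/43 = 0.232558: log2(p) = -2.104337, -p*log2(p) = 0.489381
  p = 9/43 = 0.209302: log2(p) = -2.256340, -p*log2(p) = 0.472257
  p = 2/43 = 0.046512: log2(p) = -4.426265, -p*log2(p) = 0.205873
  p = 1/43 = 0.023256: log2(p) = -5.426265, -p*log2(p) = 0.126192
  p = 13/43 = 0.302326: log2(p) = -1.725825, -p*log2(p) = 0.521761
  p = 8/43 = 0.186047: log2(p) = -2.426265, -p*log2(p) = 0.451398
H = 0.489381 + 0.472257 + 0.205873 + 0.126192 + 0.521761 + 0.451398 = 2.266862

H = 2.2669 bits/symbol


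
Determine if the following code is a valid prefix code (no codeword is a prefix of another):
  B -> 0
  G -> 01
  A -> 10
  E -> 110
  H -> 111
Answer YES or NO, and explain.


Checking each pair (does one codeword prefix another?):
  B='0' vs G='01': prefix -- VIOLATION

NO -- this is NOT a valid prefix code. B (0) is a prefix of G (01).


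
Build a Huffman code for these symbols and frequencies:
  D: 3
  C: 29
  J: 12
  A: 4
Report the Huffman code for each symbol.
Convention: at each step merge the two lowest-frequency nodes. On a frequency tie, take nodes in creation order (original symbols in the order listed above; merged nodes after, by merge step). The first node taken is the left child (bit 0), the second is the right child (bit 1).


Huffman tree construction:
Step 1: Merge D(3) + A(4) = 7
Step 2: Merge (D+A)(7) + J(12) = 19
Step 3: Merge ((D+A)+J)(19) + C(29) = 48
Read each symbol's code off the tree from the root (left child = 0, right child = 1).

Codes:
  D: 000 (length 3)
  C: 1 (length 1)
  J: 01 (length 2)
  A: 001 (length 3)
Average code length: 74/48 = 1.5417 bits/symbol


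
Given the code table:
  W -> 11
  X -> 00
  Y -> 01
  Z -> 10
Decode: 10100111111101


Decoding:
10 -> Z
10 -> Z
01 -> Y
11 -> W
11 -> W
11 -> W
01 -> Y


Result: ZZYWWWY


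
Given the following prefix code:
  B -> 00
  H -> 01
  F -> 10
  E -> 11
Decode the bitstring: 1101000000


Decoding step by step:
Bits 11 -> E
Bits 01 -> H
Bits 00 -> B
Bits 00 -> B
Bits 00 -> B


Decoded message: EHBBB


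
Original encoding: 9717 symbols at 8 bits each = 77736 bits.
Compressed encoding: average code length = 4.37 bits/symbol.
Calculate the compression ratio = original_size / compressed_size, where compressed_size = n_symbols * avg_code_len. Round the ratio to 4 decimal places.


original_size = n_symbols * orig_bits = 9717 * 8 = 77736 bits
compressed_size = n_symbols * avg_code_len = 9717 * 4.37 = 42463.29 bits
ratio = original_size / compressed_size = 77736 / 42463.29 = 1.8307

Compression ratio = 1.8307


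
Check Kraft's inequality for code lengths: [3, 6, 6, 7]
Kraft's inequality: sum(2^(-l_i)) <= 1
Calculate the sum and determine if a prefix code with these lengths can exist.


Sum = 2^(-3) + 2^(-6) + 2^(-6) + 2^(-7)
    = 0.125 + 0.015625 + 0.015625 + 0.0078125
    = 21/128 = 0.1640625
Since 0.1640625 <= 1, Kraft's inequality IS satisfied.
A prefix code with these lengths CAN exist.

Kraft sum = 0.1640625. Satisfied.


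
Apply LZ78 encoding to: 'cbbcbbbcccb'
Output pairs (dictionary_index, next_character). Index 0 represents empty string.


LZ78 encoding steps:
Dictionary: {0: ''}
Step 1: w='' (idx 0), next='c' -> output (0, 'c'), add 'c' as idx 1
Step 2: w='' (idx 0), next='b' -> output (0, 'b'), add 'b' as idx 2
Step 3: w='b' (idx 2), next='c' -> output (2, 'c'), add 'bc' as idx 3
Step 4: w='b' (idx 2), next='b' -> output (2, 'b'), add 'bb' as idx 4
Step 5: w='bc' (idx 3), next='c' -> output (3, 'c'), add 'bcc' as idx 5
Step 6: w='c' (idx 1), next='b' -> output (1, 'b'), add 'cb' as idx 6


Encoded: [(0, 'c'), (0, 'b'), (2, 'c'), (2, 'b'), (3, 'c'), (1, 'b')]
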